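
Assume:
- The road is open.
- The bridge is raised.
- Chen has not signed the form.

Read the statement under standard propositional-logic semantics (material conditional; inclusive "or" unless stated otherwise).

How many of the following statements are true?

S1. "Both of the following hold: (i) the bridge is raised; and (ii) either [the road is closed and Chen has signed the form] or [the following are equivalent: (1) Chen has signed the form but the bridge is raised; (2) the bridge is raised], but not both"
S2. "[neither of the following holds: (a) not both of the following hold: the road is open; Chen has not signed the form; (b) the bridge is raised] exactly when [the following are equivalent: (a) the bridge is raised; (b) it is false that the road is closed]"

0

Let Q = "the bridge is raised" (T), P = "the road is closed" (F), R = "Chen has signed the form" (F).

S1: This is Q & ((P & R) xor ((R & Q) <-> Q)).

P & R = F & F = F
R & Q = F & T = F
(R & Q) <-> Q = F <-> T = F
(P & R) xor ((R & Q) <-> Q) = F xor F = F
Q & ((P & R) xor ((R & Q) <-> Q)) = T & F = F
So S1 is false.

S2: Parsed as ((~P nand ~R) nor Q) <-> (Q <-> ~P)

~P = ~F = T
~R = ~F = T
~P nand ~R = T nand T = F
(~P nand ~R) nor Q = F nor T = F
~P = ~F = T
Q <-> ~P = T <-> T = T
((~P nand ~R) nor Q) <-> (Q <-> ~P) = F <-> T = F
Hence S2 is false.

True statements: 0 (none).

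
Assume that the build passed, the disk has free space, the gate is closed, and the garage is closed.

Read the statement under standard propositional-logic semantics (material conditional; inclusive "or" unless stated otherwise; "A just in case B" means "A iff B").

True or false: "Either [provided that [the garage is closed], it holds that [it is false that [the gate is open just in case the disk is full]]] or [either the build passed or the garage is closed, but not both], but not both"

The statement is false.

Let M = "the garage is closed" (True), K = "the gate is open" (False), V = "the disk is full" (False), Q = "the build passed" (True).
Formalization: (M -> not (K iff V)) xor (Q xor M)

K iff V = False iff False = True
not (K iff V) = not True = False
M -> not (K iff V) = True -> False = False
Q xor M = True xor True = False
(M -> not (K iff V)) xor (Q xor M) = False xor False = False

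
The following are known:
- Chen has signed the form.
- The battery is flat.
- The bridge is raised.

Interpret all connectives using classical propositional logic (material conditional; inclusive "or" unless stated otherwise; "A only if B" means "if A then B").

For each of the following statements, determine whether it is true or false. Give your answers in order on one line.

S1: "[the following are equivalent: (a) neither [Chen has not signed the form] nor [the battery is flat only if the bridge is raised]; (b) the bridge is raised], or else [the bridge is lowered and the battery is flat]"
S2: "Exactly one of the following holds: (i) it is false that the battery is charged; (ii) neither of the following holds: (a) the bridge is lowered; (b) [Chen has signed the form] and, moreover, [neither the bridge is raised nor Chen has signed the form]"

Let P = "Chen has signed the form" (T), Q = "the battery is charged" (F), R = "the bridge is raised" (T).

S1: In symbols: ((¬P ↓ (¬Q → R)) ↔ R) ∨ (¬R ∧ ¬Q)

¬P = ¬T = F
¬Q = ¬F = T
¬Q → R = T → T = T
¬P ↓ (¬Q → R) = F ↓ T = F
(¬P ↓ (¬Q → R)) ↔ R = F ↔ T = F
¬R = ¬T = F
¬Q = ¬F = T
¬R ∧ ¬Q = F ∧ T = F
((¬P ↓ (¬Q → R)) ↔ R) ∨ (¬R ∧ ¬Q) = F ∨ F = F
Thus S1 is false.

S2: This is ¬Q ⊕ (¬R ↓ (P ∧ (R ↓ P))).

¬Q = ¬F = T
¬R = ¬T = F
R ↓ P = T ↓ T = F
P ∧ (R ↓ P) = T ∧ F = F
¬R ↓ (P ∧ (R ↓ P)) = F ↓ F = T
¬Q ⊕ (¬R ↓ (P ∧ (R ↓ P))) = T ⊕ T = F
Thus S2 is false.

S1 False; S2 False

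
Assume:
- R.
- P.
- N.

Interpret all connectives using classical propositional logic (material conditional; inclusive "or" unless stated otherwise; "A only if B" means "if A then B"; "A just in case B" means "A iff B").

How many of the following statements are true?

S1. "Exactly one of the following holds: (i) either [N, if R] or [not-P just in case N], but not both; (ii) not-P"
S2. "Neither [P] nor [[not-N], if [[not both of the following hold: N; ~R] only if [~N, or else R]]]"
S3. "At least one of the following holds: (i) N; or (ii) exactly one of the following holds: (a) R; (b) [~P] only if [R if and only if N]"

2

S1: Formalization: ((R -> N) xor (not P iff N)) xor not P

R -> N = True -> True = True
not P = not True = False
not P iff N = False iff True = False
(R -> N) xor (not P iff N) = True xor False = True
not P = not True = False
((R -> N) xor (not P iff N)) xor not P = True xor False = True
So S1 is true.

S2: This is P nor (((N nand not R) -> (not N or R)) -> not N).

not R = not True = False
N nand not R = True nand False = True
not N = not True = False
not N or R = False or True = True
(N nand not R) -> (not N or R) = True -> True = True
not N = not True = False
((N nand not R) -> (not N or R)) -> not N = True -> False = False
P nor (((N nand not R) -> (not N or R)) -> not N) = True nor False = False
Hence S2 is false.

S3: Parsed as N or (R xor (not P -> (R iff N)))

not P = not True = False
R iff N = True iff True = True
not P -> (R iff N) = False -> True = True
R xor (not P -> (R iff N)) = True xor True = False
N or (R xor (not P -> (R iff N))) = True or False = True
So S3 is true.

Count: 2.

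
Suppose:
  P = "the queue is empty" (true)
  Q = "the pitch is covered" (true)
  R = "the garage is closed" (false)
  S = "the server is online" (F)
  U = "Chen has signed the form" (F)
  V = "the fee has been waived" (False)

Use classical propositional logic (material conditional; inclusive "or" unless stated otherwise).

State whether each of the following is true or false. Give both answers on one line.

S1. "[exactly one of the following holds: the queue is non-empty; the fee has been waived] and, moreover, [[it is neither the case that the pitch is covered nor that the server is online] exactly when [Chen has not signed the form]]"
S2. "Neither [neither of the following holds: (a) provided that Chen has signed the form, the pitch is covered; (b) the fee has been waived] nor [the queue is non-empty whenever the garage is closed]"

S1 false, S2 false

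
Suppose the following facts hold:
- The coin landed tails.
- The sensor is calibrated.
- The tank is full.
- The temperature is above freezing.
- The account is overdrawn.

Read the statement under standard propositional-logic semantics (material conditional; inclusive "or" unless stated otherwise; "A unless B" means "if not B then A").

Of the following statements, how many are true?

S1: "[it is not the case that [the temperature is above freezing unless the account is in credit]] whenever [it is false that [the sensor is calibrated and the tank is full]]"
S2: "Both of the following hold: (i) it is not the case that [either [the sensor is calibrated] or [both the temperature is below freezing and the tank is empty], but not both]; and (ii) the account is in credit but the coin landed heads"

Let Q = "the sensor is calibrated" (T), R = "the tank is full" (T), S = "the temperature is below freezing" (F), U = "the account is overdrawn" (T), P = "the coin landed heads" (F).

S1: Parsed as ¬(Q ∧ R) → ¬(¬S ∨ ¬U)

Q ∧ R = T ∧ T = T
¬(Q ∧ R) = ¬T = F
¬S = ¬F = T
¬U = ¬T = F
¬S ∨ ¬U = T ∨ F = T
¬(¬S ∨ ¬U) = ¬T = F
¬(Q ∧ R) → ¬(¬S ∨ ¬U) = F → F = T
So S1 is true.

S2: In symbols: ¬(Q ⊕ (S ∧ ¬R)) ∧ (¬U ∧ P)

¬R = ¬T = F
S ∧ ¬R = F ∧ F = F
Q ⊕ (S ∧ ¬R) = T ⊕ F = T
¬(Q ⊕ (S ∧ ¬R)) = ¬T = F
¬U = ¬T = F
¬U ∧ P = F ∧ F = F
¬(Q ⊕ (S ∧ ¬R)) ∧ (¬U ∧ P) = F ∧ F = F
Thus S2 is false.

True statements: 1.

1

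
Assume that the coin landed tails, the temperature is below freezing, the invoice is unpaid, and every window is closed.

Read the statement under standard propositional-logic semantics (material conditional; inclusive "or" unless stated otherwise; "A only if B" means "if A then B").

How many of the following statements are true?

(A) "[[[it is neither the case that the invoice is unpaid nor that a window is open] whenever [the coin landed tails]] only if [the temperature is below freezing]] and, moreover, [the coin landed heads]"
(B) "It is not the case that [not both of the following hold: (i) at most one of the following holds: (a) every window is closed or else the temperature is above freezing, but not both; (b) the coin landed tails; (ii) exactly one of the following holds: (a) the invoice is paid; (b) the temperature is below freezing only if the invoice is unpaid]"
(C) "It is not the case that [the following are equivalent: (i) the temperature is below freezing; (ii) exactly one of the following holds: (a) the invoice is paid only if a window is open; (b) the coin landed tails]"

Let S = "the coin landed heads" (False), Q = "the invoice is paid" (False), D = "a window is open" (False), H = "the temperature is below freezing" (True).

(A): This is ((not S -> (not Q nor D)) -> H) and S.

not S = not False = True
not Q = not False = True
not Q nor D = True nor False = False
not S -> (not Q nor D) = True -> False = False
(not S -> (not Q nor D)) -> H = False -> True = True
((not S -> (not Q nor D)) -> H) and S = True and False = False
So (A) is false.

(B): This is not (((not D xor not H) nand not S) nand (Q xor (H -> not Q))).

not D = not False = True
not H = not True = False
not D xor not H = True xor False = True
not S = not False = True
(not D xor not H) nand not S = True nand True = False
not Q = not False = True
H -> not Q = True -> True = True
Q xor (H -> not Q) = False xor True = True
((not D xor not H) nand not S) nand (Q xor (H -> not Q)) = False nand True = True
not (((not D xor not H) nand not S) nand (Q xor (H -> not Q))) = not True = False
Hence (B) is false.

(C): Formalization: not (H iff ((Q -> D) xor not S))

Q -> D = False -> False = True
not S = not False = True
(Q -> D) xor not S = True xor True = False
H iff ((Q -> D) xor not S) = True iff False = False
not (H iff ((Q -> D) xor not S)) = not False = True
So (C) is true.

Count: 1.

1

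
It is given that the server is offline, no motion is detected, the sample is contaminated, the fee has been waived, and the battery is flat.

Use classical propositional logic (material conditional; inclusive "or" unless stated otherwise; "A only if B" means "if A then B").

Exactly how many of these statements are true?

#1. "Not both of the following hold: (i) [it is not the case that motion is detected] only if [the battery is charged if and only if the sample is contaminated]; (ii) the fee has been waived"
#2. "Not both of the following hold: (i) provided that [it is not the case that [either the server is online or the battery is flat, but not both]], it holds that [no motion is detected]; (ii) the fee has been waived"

1

Let S = "motion is detected" (False), D = "the battery is charged" (False), V = "the sample is contaminated" (True), W = "the fee has been waived" (True), H = "the server is online" (False).

#1: In symbols: (not S -> (D iff V)) nand W

not S = not False = True
D iff V = False iff True = False
not S -> (D iff V) = True -> False = False
(not S -> (D iff V)) nand W = False nand True = True
Hence #1 is true.

#2: This is (not (H xor not D) -> not S) nand W.

not D = not False = True
H xor not D = False xor True = True
not (H xor not D) = not True = False
not S = not False = True
not (H xor not D) -> not S = False -> True = True
(not (H xor not D) -> not S) nand W = True nand True = False
Thus #2 is false.

True statements: 1 (#1).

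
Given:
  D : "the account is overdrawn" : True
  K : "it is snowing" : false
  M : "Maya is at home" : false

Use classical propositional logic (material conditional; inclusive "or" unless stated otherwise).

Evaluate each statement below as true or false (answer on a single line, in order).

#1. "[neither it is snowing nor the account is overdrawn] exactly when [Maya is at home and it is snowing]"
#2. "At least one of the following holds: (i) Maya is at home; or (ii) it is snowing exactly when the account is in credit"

#1 T, #2 T

#1: Formalization: (K ↓ D) ↔ (M ∧ K)

K ↓ D = F ↓ T = F
M ∧ K = F ∧ F = F
(K ↓ D) ↔ (M ∧ K) = F ↔ F = T
So #1 is true.

#2: Formalization: M ∨ (K ↔ ¬D)

¬D = ¬T = F
K ↔ ¬D = F ↔ F = T
M ∨ (K ↔ ¬D) = F ∨ T = T
Hence #2 is true.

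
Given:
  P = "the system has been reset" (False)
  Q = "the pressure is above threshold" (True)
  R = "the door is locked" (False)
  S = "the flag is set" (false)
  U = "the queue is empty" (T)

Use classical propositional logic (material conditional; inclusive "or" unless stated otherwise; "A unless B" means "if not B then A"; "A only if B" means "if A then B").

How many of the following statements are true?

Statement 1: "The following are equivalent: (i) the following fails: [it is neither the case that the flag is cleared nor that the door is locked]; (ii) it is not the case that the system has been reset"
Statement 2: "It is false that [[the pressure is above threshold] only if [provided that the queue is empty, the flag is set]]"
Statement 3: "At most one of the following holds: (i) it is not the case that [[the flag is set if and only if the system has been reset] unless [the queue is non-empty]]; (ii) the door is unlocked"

Statement 1: In symbols: not (not S nor R) iff not P

not S = not False = True
not S nor R = True nor False = False
not (not S nor R) = not False = True
not P = not False = True
not (not S nor R) iff not P = True iff True = True
Thus Statement 1 is true.

Statement 2: In symbols: not (Q -> (U -> S))

U -> S = True -> False = False
Q -> (U -> S) = True -> False = False
not (Q -> (U -> S)) = not False = True
Thus Statement 2 is true.

Statement 3: Formalization: not ((S iff P) or not U) nand not R

S iff P = False iff False = True
not U = not True = False
(S iff P) or not U = True or False = True
not ((S iff P) or not U) = not True = False
not R = not False = True
not ((S iff P) or not U) nand not R = False nand True = True
Thus Statement 3 is true.

3 of the 3 statements are true.

3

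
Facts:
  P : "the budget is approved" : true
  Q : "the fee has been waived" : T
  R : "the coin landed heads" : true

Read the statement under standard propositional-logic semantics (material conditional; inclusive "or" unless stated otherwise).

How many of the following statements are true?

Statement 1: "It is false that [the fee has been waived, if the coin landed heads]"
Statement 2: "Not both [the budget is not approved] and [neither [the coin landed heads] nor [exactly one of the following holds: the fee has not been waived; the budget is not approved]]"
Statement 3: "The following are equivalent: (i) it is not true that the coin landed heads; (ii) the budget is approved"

Statement 1: This is ¬(R → Q).

R → Q = T → T = T
¬(R → Q) = ¬T = F
So Statement 1 is false.

Statement 2: This is ¬P ↑ (R ↓ (¬Q ⊕ ¬P)).

¬P = ¬T = F
¬Q = ¬T = F
¬P = ¬T = F
¬Q ⊕ ¬P = F ⊕ F = F
R ↓ (¬Q ⊕ ¬P) = T ↓ F = F
¬P ↑ (R ↓ (¬Q ⊕ ¬P)) = F ↑ F = T
Thus Statement 2 is true.

Statement 3: This is ¬R ↔ P.

¬R = ¬T = F
¬R ↔ P = F ↔ T = F
Hence Statement 3 is false.

Count: 1.

1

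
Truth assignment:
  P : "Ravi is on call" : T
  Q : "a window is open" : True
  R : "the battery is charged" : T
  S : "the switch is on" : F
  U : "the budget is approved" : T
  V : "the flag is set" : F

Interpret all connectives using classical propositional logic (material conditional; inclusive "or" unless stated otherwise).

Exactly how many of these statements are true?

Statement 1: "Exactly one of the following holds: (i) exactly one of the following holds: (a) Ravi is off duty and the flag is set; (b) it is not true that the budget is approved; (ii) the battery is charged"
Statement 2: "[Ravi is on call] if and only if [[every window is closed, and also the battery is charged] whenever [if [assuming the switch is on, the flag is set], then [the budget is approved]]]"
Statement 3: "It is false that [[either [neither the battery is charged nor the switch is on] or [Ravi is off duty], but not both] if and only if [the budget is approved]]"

2

Statement 1: Parsed as ((¬P ∧ V) ⊕ ¬U) ⊕ R

¬P = ¬T = F
¬P ∧ V = F ∧ F = F
¬U = ¬T = F
(¬P ∧ V) ⊕ ¬U = F ⊕ F = F
((¬P ∧ V) ⊕ ¬U) ⊕ R = F ⊕ T = T
Hence Statement 1 is true.

Statement 2: Parsed as P ↔ (((S → V) → U) → (¬Q ∧ R))

S → V = F → F = T
(S → V) → U = T → T = T
¬Q = ¬T = F
¬Q ∧ R = F ∧ T = F
((S → V) → U) → (¬Q ∧ R) = T → F = F
P ↔ (((S → V) → U) → (¬Q ∧ R)) = T ↔ F = F
So Statement 2 is false.

Statement 3: In symbols: ¬(((R ↓ S) ⊕ ¬P) ↔ U)

R ↓ S = T ↓ F = F
¬P = ¬T = F
(R ↓ S) ⊕ ¬P = F ⊕ F = F
((R ↓ S) ⊕ ¬P) ↔ U = F ↔ T = F
¬(((R ↓ S) ⊕ ¬P) ↔ U) = ¬F = T
Thus Statement 3 is true.

2 of the 3 statements are true (Statement 1, Statement 3).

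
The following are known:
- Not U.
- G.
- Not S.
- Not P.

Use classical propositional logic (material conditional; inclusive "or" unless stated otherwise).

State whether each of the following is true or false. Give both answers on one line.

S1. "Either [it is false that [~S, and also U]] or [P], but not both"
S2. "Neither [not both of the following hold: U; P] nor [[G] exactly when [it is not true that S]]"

S1 T, S2 F

S1: Formalization: not (not S and U) xor P

not S = not False = True
not S and U = True and False = False
not (not S and U) = not False = True
not (not S and U) xor P = True xor False = True
Thus S1 is true.

S2: In symbols: (U nand P) nor (G iff not S)

U nand P = False nand False = True
not S = not False = True
G iff not S = True iff True = True
(U nand P) nor (G iff not S) = True nor True = False
Thus S2 is false.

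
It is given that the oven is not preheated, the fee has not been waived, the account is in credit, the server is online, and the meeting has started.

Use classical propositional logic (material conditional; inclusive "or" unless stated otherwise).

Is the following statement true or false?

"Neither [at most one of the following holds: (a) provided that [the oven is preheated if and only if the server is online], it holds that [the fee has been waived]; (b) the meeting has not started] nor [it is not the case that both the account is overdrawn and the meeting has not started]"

Let S = "the oven is preheated" (F), N = "the server is online" (T), Q = "the fee has been waived" (F), G = "the meeting has started" (T), K = "the account is overdrawn" (F).
This is (((S <-> N) -> Q) nand ~G) nor (K nand ~G).

S <-> N = F <-> T = F
(S <-> N) -> Q = F -> F = T
~G = ~T = F
((S <-> N) -> Q) nand ~G = T nand F = T
~G = ~T = F
K nand ~G = F nand F = T
(((S <-> N) -> Q) nand ~G) nor (K nand ~G) = T nor T = F

false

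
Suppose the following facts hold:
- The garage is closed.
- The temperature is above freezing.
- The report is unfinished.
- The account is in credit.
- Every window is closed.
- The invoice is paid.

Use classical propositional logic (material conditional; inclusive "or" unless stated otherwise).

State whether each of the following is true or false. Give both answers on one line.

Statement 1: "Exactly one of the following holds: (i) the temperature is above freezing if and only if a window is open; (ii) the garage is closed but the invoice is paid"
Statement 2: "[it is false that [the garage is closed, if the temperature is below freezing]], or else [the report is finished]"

Statement 1 T, Statement 2 F

Let Q = "the temperature is below freezing" (F), U = "a window is open" (F), P = "the garage is closed" (T), V = "the invoice is paid" (T), R = "the report is finished" (F).

Statement 1: Parsed as (¬Q ↔ U) ⊕ (P ∧ V)

¬Q = ¬F = T
¬Q ↔ U = T ↔ F = F
P ∧ V = T ∧ T = T
(¬Q ↔ U) ⊕ (P ∧ V) = F ⊕ T = T
Thus Statement 1 is true.

Statement 2: Parsed as ¬(Q → P) ∨ R

Q → P = F → T = T
¬(Q → P) = ¬T = F
¬(Q → P) ∨ R = F ∨ F = F
Thus Statement 2 is false.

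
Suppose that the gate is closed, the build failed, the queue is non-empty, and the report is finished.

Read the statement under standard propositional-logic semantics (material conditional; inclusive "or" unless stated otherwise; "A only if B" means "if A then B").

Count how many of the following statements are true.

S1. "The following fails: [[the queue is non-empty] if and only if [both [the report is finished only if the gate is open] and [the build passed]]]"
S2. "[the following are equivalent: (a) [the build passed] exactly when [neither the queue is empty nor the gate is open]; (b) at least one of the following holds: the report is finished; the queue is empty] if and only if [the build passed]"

Let K = "the queue is empty" (F), M = "the report is finished" (T), D = "the gate is open" (F), P = "the build passed" (F).

S1: In symbols: ~(~K <-> ((M -> D) & P))

~K = ~F = T
M -> D = T -> F = F
(M -> D) & P = F & F = F
~K <-> ((M -> D) & P) = T <-> F = F
~(~K <-> ((M -> D) & P)) = ~F = T
Thus S1 is true.

S2: Formalization: ((P <-> (K nor D)) <-> (M | K)) <-> P

K nor D = F nor F = T
P <-> (K nor D) = F <-> T = F
M | K = T | F = T
(P <-> (K nor D)) <-> (M | K) = F <-> T = F
((P <-> (K nor D)) <-> (M | K)) <-> P = F <-> F = T
Hence S2 is true.

True statements: 2.

2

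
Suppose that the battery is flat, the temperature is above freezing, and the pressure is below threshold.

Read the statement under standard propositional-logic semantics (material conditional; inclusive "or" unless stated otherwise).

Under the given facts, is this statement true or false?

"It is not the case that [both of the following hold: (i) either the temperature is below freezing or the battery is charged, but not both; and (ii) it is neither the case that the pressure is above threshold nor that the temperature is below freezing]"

Let R = "the temperature is below freezing" (F), M = "the battery is charged" (F), G = "the pressure is above threshold" (F).
Formalization: ¬((R ⊕ M) ∧ (G ↓ R))

R ⊕ M = F ⊕ F = F
G ↓ R = F ↓ F = T
(R ⊕ M) ∧ (G ↓ R) = F ∧ T = F
¬((R ⊕ M) ∧ (G ↓ R)) = ¬F = T

The statement is true.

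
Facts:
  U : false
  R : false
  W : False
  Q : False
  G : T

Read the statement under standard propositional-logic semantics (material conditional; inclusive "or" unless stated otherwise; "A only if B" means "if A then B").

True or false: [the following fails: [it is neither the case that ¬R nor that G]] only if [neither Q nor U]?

Formalization: ~(~R nor G) -> (Q nor U)

~R = ~F = T
~R nor G = T nor T = F
~(~R nor G) = ~F = T
Q nor U = F nor F = T
~(~R nor G) -> (Q nor U) = T -> T = T

True.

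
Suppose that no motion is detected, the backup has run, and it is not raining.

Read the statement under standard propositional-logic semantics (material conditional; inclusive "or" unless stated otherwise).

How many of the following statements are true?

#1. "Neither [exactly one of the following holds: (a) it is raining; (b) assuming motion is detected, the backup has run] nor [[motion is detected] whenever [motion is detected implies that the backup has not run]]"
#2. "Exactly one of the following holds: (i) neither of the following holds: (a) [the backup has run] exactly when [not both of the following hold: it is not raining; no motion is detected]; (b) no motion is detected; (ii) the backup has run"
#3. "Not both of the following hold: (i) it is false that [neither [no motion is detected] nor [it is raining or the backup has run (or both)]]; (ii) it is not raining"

Let R = "it is raining" (False), P = "motion is detected" (False), Q = "the backup has run" (True).

#1: Parsed as (R xor (P -> Q)) nor ((P -> not Q) -> P)

P -> Q = False -> True = True
R xor (P -> Q) = False xor True = True
not Q = not True = False
P -> not Q = False -> False = True
(P -> not Q) -> P = True -> False = False
(R xor (P -> Q)) nor ((P -> not Q) -> P) = True nor False = False
Hence #1 is false.

#2: In symbols: ((Q iff (not R nand not P)) nor not P) xor Q

not R = not False = True
not P = not False = True
not R nand not P = True nand True = False
Q iff (not R nand not P) = True iff False = False
not P = not False = True
(Q iff (not R nand not P)) nor not P = False nor True = False
((Q iff (not R nand not P)) nor not P) xor Q = False xor True = True
So #2 is true.

#3: Formalization: not (not P nor (R or Q)) nand not R

not P = not False = True
R or Q = False or True = True
not P nor (R or Q) = True nor True = False
not (not P nor (R or Q)) = not False = True
not R = not False = True
not (not P nor (R or Q)) nand not R = True nand True = False
So #3 is false.

1 of the 3 statements is true (#2).

1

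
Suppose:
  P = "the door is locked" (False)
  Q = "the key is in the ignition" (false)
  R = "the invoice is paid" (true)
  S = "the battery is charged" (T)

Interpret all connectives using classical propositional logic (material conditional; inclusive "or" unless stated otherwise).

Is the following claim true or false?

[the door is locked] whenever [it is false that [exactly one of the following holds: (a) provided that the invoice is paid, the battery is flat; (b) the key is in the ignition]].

Values: R=T, S=T, Q=F, P=F.
This is ¬((R → ¬S) ⊕ Q) → P.

¬S = ¬T = F
R → ¬S = T → F = F
(R → ¬S) ⊕ Q = F ⊕ F = F
¬((R → ¬S) ⊕ Q) = ¬F = T
¬((R → ¬S) ⊕ Q) → P = T → F = F

False.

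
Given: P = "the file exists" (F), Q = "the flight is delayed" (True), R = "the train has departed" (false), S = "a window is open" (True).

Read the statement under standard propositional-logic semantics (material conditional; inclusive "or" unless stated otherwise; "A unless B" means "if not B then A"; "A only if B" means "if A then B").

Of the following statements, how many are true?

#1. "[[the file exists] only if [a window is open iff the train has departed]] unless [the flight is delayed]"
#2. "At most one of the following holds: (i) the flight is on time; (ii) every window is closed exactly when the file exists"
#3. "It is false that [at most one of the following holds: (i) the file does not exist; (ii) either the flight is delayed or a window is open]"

3

#1: This is (P -> (S iff R)) or Q.

S iff R = True iff False = False
P -> (S iff R) = False -> False = True
(P -> (S iff R)) or Q = True or True = True
Hence #1 is true.

#2: In symbols: not Q nand (not S iff P)

not Q = not True = False
not S = not True = False
not S iff P = False iff False = True
not Q nand (not S iff P) = False nand True = True
Hence #2 is true.

#3: Parsed as not (not P nand (Q or S))

not P = not False = True
Q or S = True or True = True
not P nand (Q or S) = True nand True = False
not (not P nand (Q or S)) = not False = True
Hence #3 is true.

Count: 3.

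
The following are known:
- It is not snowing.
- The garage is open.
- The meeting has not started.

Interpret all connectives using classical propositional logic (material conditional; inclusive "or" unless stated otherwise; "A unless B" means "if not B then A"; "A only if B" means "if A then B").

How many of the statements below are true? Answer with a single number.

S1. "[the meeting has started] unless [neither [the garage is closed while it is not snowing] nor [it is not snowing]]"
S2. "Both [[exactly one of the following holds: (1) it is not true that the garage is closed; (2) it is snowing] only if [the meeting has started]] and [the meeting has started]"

0

Let W = "the meeting has started" (False), V = "the garage is closed" (False), S = "it is snowing" (False).

S1: This is W or ((V and not S) nor not S).

not S = not False = True
V and not S = False and True = False
not S = not False = True
(V and not S) nor not S = False nor True = False
W or ((V and not S) nor not S) = False or False = False
Thus S1 is false.

S2: Parsed as ((not V xor S) -> W) and W

not V = not False = True
not V xor S = True xor False = True
(not V xor S) -> W = True -> False = False
((not V xor S) -> W) and W = False and False = False
Thus S2 is false.

True statements: 0 (none).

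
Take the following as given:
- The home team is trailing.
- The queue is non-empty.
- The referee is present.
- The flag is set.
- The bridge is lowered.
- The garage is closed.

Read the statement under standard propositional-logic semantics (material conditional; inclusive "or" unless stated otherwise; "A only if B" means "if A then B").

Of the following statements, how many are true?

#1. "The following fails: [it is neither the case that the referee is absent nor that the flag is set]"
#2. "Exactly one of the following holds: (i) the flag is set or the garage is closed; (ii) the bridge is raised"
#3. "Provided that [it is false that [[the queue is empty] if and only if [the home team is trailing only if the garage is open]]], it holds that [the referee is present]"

3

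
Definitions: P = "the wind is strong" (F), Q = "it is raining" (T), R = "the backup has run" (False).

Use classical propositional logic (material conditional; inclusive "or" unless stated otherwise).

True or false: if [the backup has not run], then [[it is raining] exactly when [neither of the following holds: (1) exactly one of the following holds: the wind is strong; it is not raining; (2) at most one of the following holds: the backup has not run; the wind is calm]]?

True.

Formalization: ~R -> (Q <-> ((P xor ~Q) nor (~R nand ~P)))

~R = ~F = T
~Q = ~T = F
P xor ~Q = F xor F = F
~R = ~F = T
~P = ~F = T
~R nand ~P = T nand T = F
(P xor ~Q) nor (~R nand ~P) = F nor F = T
Q <-> ((P xor ~Q) nor (~R nand ~P)) = T <-> T = T
~R -> (Q <-> ((P xor ~Q) nor (~R nand ~P))) = T -> T = T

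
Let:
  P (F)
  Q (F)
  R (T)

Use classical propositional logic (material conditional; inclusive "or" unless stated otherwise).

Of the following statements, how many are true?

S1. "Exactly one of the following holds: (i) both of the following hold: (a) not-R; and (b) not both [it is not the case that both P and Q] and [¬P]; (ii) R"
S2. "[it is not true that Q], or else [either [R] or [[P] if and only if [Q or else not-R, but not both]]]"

2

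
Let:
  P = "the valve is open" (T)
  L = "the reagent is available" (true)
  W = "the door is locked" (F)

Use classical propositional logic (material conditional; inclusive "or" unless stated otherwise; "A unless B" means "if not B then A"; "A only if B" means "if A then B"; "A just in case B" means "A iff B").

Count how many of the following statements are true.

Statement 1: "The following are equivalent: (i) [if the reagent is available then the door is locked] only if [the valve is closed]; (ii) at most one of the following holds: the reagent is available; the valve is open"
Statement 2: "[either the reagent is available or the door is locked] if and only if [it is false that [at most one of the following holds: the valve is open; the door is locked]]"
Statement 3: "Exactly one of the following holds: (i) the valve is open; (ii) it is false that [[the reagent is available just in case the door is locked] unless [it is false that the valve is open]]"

Statement 1: In symbols: ((L -> W) -> ~P) <-> (L nand P)

L -> W = T -> F = F
~P = ~T = F
(L -> W) -> ~P = F -> F = T
L nand P = T nand T = F
((L -> W) -> ~P) <-> (L nand P) = T <-> F = F
So Statement 1 is false.

Statement 2: Parsed as (L | W) <-> ~(P nand W)

L | W = T | F = T
P nand W = T nand F = T
~(P nand W) = ~T = F
(L | W) <-> ~(P nand W) = T <-> F = F
So Statement 2 is false.

Statement 3: Parsed as P xor ~((L <-> W) | ~P)

L <-> W = T <-> F = F
~P = ~T = F
(L <-> W) | ~P = F | F = F
~((L <-> W) | ~P) = ~F = T
P xor ~((L <-> W) | ~P) = T xor T = F
Hence Statement 3 is false.

Count: 0.

0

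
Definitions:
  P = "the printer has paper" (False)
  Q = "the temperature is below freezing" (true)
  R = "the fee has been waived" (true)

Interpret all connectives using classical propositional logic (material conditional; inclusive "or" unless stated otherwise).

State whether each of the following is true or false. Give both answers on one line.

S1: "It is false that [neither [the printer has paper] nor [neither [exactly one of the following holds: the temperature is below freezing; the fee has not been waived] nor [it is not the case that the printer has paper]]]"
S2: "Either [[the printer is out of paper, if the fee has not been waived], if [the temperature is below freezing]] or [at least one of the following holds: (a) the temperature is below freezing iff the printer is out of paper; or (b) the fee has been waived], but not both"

S1: In symbols: not (P nor ((Q xor not R) nor not P))

not R = not True = False
Q xor not R = True xor False = True
not P = not False = True
(Q xor not R) nor not P = True nor True = False
P nor ((Q xor not R) nor not P) = False nor False = True
not (P nor ((Q xor not R) nor not P)) = not True = False
Hence S1 is false.

S2: In symbols: (Q -> (not R -> not P)) xor ((Q iff not P) or R)

not R = not True = False
not P = not False = True
not R -> not P = False -> True = True
Q -> (not R -> not P) = True -> True = True
not P = not False = True
Q iff not P = True iff True = True
(Q iff not P) or R = True or True = True
(Q -> (not R -> not P)) xor ((Q iff not P) or R) = True xor True = False
So S2 is false.

S1 false, S2 false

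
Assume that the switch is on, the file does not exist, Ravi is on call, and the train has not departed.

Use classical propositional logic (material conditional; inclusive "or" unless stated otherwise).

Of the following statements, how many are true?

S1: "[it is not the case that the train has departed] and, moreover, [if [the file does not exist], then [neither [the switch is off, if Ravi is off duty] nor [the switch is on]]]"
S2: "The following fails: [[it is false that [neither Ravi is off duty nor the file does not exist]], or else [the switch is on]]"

0

Let M = "the train has departed" (F), L = "the file exists" (F), H = "Ravi is on call" (T), Q = "the switch is on" (T).

S1: Parsed as ¬M ∧ (¬L → ((¬H → ¬Q) ↓ Q))

¬M = ¬F = T
¬L = ¬F = T
¬H = ¬T = F
¬Q = ¬T = F
¬H → ¬Q = F → F = T
(¬H → ¬Q) ↓ Q = T ↓ T = F
¬L → ((¬H → ¬Q) ↓ Q) = T → F = F
¬M ∧ (¬L → ((¬H → ¬Q) ↓ Q)) = T ∧ F = F
So S1 is false.

S2: Parsed as ¬(¬(¬H ↓ ¬L) ∨ Q)

¬H = ¬T = F
¬L = ¬F = T
¬H ↓ ¬L = F ↓ T = F
¬(¬H ↓ ¬L) = ¬F = T
¬(¬H ↓ ¬L) ∨ Q = T ∨ T = T
¬(¬(¬H ↓ ¬L) ∨ Q) = ¬T = F
Thus S2 is false.

True statements: 0 (none).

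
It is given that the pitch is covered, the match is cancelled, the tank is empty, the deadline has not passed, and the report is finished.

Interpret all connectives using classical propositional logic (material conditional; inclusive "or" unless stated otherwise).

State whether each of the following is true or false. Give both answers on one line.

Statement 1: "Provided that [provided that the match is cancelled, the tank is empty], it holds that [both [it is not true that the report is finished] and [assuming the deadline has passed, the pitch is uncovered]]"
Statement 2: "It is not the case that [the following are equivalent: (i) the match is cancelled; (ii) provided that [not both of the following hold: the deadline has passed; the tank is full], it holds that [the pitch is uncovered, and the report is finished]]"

Let R = "the match is cancelled" (True), G = "the tank is full" (False), L = "the report is finished" (True), D = "the deadline has passed" (False), W = "the pitch is covered" (True).

Statement 1: Formalization: (R -> not G) -> (not L and (D -> not W))

not G = not False = True
R -> not G = True -> True = True
not L = not True = False
not W = not True = False
D -> not W = False -> False = True
not L and (D -> not W) = False and True = False
(R -> not G) -> (not L and (D -> not W)) = True -> False = False
Thus Statement 1 is false.

Statement 2: This is not (R iff ((D nand G) -> (not W and L))).

D nand G = False nand False = True
not W = not True = False
not W and L = False and True = False
(D nand G) -> (not W and L) = True -> False = False
R iff ((D nand G) -> (not W and L)) = True iff False = False
not (R iff ((D nand G) -> (not W and L))) = not False = True
Thus Statement 2 is true.

Statement 1 False; Statement 2 True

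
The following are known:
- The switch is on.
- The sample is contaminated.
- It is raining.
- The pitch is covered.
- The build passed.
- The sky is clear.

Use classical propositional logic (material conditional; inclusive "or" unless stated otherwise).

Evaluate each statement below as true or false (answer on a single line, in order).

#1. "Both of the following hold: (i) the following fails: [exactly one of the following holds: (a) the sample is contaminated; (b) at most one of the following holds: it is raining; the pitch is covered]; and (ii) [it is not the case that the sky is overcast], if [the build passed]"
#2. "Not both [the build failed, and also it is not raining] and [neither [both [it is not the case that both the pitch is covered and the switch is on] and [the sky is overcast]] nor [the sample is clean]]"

#1 False; #2 True

Let H = "the sample is contaminated" (True), K = "it is raining" (True), L = "the pitch is covered" (True), M = "the build passed" (True), N = "the sky is overcast" (False), U = "the switch is on" (True).

#1: In symbols: not (H xor (K nand L)) and (M -> not N)

K nand L = True nand True = False
H xor (K nand L) = True xor False = True
not (H xor (K nand L)) = not True = False
not N = not False = True
M -> not N = True -> True = True
not (H xor (K nand L)) and (M -> not N) = False and True = False
Thus #1 is false.

#2: In symbols: (not M and not K) nand (((L nand U) and N) nor not H)

not M = not True = False
not K = not True = False
not M and not K = False and False = False
L nand U = True nand True = False
(L nand U) and N = False and False = False
not H = not True = False
((L nand U) and N) nor not H = False nor False = True
(not M and not K) nand (((L nand U) and N) nor not H) = False nand True = True
Hence #2 is true.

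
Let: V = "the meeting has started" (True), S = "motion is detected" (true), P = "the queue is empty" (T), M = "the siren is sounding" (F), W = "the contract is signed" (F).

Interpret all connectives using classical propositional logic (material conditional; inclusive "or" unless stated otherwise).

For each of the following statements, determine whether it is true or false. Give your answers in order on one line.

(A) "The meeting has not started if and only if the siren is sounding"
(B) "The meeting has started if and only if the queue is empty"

(A) True; (B) True

(A): Formalization: not V iff M

not V = not True = False
not V iff M = False iff False = True
Thus (A) is true.

(B): In symbols: V iff P

V iff P = True iff True = True
So (B) is true.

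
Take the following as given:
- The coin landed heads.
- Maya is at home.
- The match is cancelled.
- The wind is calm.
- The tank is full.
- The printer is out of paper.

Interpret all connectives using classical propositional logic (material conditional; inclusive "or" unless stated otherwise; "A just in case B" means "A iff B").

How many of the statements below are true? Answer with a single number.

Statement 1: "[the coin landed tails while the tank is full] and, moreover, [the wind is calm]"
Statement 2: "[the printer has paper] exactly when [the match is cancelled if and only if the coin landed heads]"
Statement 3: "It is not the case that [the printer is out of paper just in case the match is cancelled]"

0

Let L = "the coin landed heads" (True), K = "the tank is full" (True), G = "the wind is strong" (False), U = "the printer has paper" (False), N = "the match is cancelled" (True).

Statement 1: In symbols: (not L and K) and not G

not L = not True = False
not L and K = False and True = False
not G = not False = True
(not L and K) and not G = False and True = False
Thus Statement 1 is false.

Statement 2: Parsed as U iff (N iff L)

N iff L = True iff True = True
U iff (N iff L) = False iff True = False
So Statement 2 is false.

Statement 3: In symbols: not (not U iff N)

not U = not False = True
not U iff N = True iff True = True
not (not U iff N) = not True = False
Thus Statement 3 is false.

Count: 0.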